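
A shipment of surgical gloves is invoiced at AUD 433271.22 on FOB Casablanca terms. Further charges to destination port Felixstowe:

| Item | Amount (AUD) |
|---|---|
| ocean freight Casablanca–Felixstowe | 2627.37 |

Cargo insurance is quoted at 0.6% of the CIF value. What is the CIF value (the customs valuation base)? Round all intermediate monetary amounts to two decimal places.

Let C be the CIF value. C = FOB price + freight + 0.6% × C
C − 0.6% × C = 433271.22 + 2627.37
0.994 × C = 435898.59
C = 435898.59 / 0.994 = 438529.77
Insurance premium = 0.6% × 438529.77 = 2631.18

CIF value: AUD 438529.77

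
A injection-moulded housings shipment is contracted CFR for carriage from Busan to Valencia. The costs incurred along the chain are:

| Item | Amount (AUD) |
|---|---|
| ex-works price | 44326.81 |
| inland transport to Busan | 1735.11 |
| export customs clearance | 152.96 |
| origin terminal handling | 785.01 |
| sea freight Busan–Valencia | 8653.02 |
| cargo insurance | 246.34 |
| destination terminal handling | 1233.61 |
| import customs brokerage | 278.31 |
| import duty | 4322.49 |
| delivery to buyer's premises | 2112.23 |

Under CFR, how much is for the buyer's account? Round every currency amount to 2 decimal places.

CFR: the seller pays costs through ocean freight to the destination port, but not insurance.
Seller's account: goods 44326.81 + inland to port 1735.11 + export clearance 152.96 + origin terminal 785.01 + freight 8653.02 = 55652.91
Buyer's account: insurance 246.34 + destination terminal 1233.61 + brokerage 278.31 + duty 4322.49 + delivery 2112.23 = 8192.98

Buyer's account: AUD 8192.98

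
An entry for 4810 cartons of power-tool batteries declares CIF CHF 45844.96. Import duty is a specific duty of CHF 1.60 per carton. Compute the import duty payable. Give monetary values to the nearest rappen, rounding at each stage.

Import duty: CHF 7696.00

Import duty = 4810 × 1.60 = 7696.00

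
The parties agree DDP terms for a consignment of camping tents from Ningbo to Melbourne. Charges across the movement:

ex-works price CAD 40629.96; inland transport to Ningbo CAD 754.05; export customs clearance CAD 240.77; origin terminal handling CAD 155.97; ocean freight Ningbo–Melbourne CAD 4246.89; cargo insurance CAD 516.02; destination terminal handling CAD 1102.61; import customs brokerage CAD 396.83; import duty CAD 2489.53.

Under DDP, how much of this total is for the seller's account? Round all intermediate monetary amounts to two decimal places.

DDP: the seller bears all costs including import duty.
Seller's account: goods 40629.96 + inland to port 754.05 + export clearance 240.77 + origin terminal 155.97 + freight 4246.89 + insurance 516.02 + destination terminal 1102.61 + brokerage 396.83 + duty 2489.53 = 50532.63
Buyer's account: 0.00

Seller's account: CAD 50532.63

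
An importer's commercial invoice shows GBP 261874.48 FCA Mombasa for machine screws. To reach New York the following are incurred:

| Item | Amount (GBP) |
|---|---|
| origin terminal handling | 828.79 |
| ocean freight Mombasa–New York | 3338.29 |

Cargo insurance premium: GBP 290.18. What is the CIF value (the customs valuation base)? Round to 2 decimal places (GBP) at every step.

CIF value: GBP 266331.74

CIF = FCA price + pre-shipment costs + freight + insurance
CIF = 261874.48 + 828.79 + 3338.29 + 290.18 = 266331.74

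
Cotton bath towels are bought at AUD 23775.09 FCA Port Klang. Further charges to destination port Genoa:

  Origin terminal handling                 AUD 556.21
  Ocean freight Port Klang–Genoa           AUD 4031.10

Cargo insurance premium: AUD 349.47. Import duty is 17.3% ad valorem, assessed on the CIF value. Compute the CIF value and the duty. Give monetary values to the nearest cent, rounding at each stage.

CIF = FCA price + pre-shipment costs + freight + insurance
CIF = 23775.09 + 556.21 + 4031.10 + 349.47 = 28711.87
Import duty = 28711.87 × 17.3% = 4967.15

CIF value: AUD 28711.87; import duty: AUD 4967.15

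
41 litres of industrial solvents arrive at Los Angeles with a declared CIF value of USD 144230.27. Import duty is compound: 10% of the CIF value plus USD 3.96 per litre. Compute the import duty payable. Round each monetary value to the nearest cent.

Ad valorem component: 144230.27 × 10% = 14423.03
Specific component: 41 × 3.96 = 162.36
Import duty = 14423.03 + 162.36 = 14585.39

Import duty: USD 14585.39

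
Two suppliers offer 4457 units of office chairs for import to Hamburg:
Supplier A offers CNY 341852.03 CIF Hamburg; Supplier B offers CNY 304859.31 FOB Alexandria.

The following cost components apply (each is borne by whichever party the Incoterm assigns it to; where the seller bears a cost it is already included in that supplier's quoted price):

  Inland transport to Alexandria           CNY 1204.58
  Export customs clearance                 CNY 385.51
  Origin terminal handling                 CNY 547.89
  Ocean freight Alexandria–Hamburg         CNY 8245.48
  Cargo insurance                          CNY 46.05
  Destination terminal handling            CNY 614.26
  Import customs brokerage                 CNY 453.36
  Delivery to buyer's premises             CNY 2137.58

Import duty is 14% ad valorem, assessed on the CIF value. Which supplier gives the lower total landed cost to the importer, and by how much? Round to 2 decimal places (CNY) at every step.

Supplier A (CIF):
The CIF price already equals the CIF value: 341852.03
Import duty = 341852.03 × 14% = 47859.28
Buyer bears (A): 614.26 + 453.36 + 2137.58 = 3205.20
Landed cost (A) = invoice 341852.03 + 3205.20 + duty 47859.28 = 392916.51
Supplier B (FOB):
CIF value = FOB price + freight + insurance = 304859.31 + 8245.48 + 46.05 = 313150.84
Import duty = 313150.84 × 14% = 43841.12
Buyer bears (B): 8245.48 + 46.05 + 614.26 + 453.36 + 2137.58 = 11496.73
Landed cost (B) = invoice 304859.31 + 11496.73 + duty 43841.12 = 360197.16
Difference = |392916.51 − 360197.16| = 32719.35

Supplier B is cheaper by CNY 32719.35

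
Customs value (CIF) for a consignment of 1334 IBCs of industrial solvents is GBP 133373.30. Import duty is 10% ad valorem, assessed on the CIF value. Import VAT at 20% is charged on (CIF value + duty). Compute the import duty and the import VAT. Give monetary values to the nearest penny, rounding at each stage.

Import duty: GBP 13337.33; import VAT: GBP 29342.13

Import duty = 133373.30 × 10% = 13337.33
VAT base = CIF + duty = 133373.30 + 13337.33 = 146710.63
Import VAT = 146710.63 × 20% = 29342.13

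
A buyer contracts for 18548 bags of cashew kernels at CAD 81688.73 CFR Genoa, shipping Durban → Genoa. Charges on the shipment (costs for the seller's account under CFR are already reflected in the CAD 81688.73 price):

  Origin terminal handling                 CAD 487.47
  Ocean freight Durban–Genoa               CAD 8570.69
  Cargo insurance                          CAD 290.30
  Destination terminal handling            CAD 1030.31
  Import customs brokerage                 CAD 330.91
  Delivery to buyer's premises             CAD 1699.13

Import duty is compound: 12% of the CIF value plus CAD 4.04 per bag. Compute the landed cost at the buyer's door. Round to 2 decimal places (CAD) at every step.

CFR: the seller pays costs through ocean freight to the destination port, but not insurance.
Already in the invoice (seller's account under CFR): origin terminal, freight — exclude.
CIF value = CFR price + insurance = 81688.73 + 290.30 = 81979.03
Ad valorem component: 81979.03 × 12% = 9837.48
Specific component: 18548 × 4.04 = 74933.92
Import duty = 9837.48 + 74933.92 = 84771.40
Buyer bears: insurance 290.30 + destination terminal 1030.31 + brokerage 330.91 + delivery 1699.13 + duty 84771.40 = 88122.05
Landed cost = invoice 81688.73 + 88122.05 = 169810.78

Total landed cost: CAD 169810.78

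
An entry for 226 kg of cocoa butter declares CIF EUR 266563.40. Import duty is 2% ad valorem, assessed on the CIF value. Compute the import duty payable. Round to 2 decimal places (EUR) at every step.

Import duty = 266563.40 × 2% = 5331.27

Import duty: EUR 5331.27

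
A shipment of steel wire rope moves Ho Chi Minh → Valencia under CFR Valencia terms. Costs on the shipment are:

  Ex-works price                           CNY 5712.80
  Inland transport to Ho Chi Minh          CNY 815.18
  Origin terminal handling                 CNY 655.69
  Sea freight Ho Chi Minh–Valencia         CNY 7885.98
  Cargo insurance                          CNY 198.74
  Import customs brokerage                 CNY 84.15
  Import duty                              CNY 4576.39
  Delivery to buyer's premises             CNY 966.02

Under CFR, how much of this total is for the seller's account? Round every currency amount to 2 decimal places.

CFR: the seller pays costs through ocean freight to the destination port, but not insurance.
Seller's account: goods 5712.80 + inland to port 815.18 + origin terminal 655.69 + freight 7885.98 = 15069.65
Buyer's account: insurance 198.74 + brokerage 84.15 + duty 4576.39 + delivery 966.02 = 5825.30

Seller's account: CNY 15069.65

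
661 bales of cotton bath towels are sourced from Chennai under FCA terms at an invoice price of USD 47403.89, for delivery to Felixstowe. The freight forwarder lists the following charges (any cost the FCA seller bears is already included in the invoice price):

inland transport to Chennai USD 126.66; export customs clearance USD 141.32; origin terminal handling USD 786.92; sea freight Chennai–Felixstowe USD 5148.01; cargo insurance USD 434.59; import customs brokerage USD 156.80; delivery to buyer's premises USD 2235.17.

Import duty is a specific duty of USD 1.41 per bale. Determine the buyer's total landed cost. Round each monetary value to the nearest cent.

Total landed cost: USD 57097.39

FCA: the seller delivers export-cleared goods to the carrier; the buyer bears costs from that point.
Already in the invoice (seller's account under FCA): inland to port, export clearance — exclude.
CIF value = FCA price + origin terminal + freight + insurance = 47403.89 + 786.92 + 5148.01 + 434.59 = 53773.41
Import duty = 661 × 1.41 = 932.01
Buyer bears: origin terminal 786.92 + freight 5148.01 + insurance 434.59 + brokerage 156.80 + delivery 2235.17 + duty 932.01 = 9693.50
Landed cost = invoice 47403.89 + 9693.50 = 57097.39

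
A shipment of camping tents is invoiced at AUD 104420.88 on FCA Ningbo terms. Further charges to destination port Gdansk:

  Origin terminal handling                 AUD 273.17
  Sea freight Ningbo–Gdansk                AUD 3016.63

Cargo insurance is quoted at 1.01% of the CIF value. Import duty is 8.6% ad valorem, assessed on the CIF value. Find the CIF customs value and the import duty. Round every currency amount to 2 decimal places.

CIF value: AUD 108809.66; import duty: AUD 9357.63

Let C be the CIF value. C = FCA price + pre-shipment costs + freight + 1.01% × C
C − 1.01% × C = 104420.88 + 273.17 + 3016.63
0.9899 × C = 107710.68
C = 107710.68 / 0.9899 = 108809.66
Insurance premium = 1.01% × 108809.66 = 1098.98
Import duty = 108809.66 × 8.6% = 9357.63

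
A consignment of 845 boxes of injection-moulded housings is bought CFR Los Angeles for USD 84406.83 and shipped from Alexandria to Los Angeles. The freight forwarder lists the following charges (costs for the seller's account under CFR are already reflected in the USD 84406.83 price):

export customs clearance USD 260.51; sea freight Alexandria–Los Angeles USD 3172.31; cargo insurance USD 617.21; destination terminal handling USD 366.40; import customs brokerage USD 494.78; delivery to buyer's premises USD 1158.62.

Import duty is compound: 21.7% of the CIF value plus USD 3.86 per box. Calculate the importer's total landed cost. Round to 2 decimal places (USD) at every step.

Total landed cost: USD 108755.76

CFR: the seller pays costs through ocean freight to the destination port, but not insurance.
Already in the invoice (seller's account under CFR): export clearance, freight — exclude.
CIF value = CFR price + insurance = 84406.83 + 617.21 = 85024.04
Ad valorem component: 85024.04 × 21.7% = 18450.22
Specific component: 845 × 3.86 = 3261.70
Import duty = 18450.22 + 3261.70 = 21711.92
Buyer bears: insurance 617.21 + destination terminal 366.40 + brokerage 494.78 + delivery 1158.62 + duty 21711.92 = 24348.93
Landed cost = invoice 84406.83 + 24348.93 = 108755.76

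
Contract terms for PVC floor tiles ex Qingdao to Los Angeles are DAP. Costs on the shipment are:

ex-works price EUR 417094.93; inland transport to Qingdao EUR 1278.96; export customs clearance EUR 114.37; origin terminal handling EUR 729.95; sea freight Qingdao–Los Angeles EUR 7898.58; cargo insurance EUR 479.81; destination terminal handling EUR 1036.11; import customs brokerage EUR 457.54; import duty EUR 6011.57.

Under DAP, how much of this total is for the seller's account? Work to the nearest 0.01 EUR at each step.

Seller's account: EUR 428632.71

DAP: the seller bears all costs to the named destination except import duty and clearance.
Seller's account: goods 417094.93 + inland to port 1278.96 + export clearance 114.37 + origin terminal 729.95 + freight 7898.58 + insurance 479.81 + destination terminal 1036.11 = 428632.71
Buyer's account: brokerage 457.54 + duty 6011.57 = 6469.11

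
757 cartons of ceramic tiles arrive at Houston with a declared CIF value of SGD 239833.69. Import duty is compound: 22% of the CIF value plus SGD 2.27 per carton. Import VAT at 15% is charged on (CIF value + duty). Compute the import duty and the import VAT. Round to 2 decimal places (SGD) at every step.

Ad valorem component: 239833.69 × 22% = 52763.41
Specific component: 757 × 2.27 = 1718.39
Import duty = 52763.41 + 1718.39 = 54481.80
VAT base = CIF + duty = 239833.69 + 54481.80 = 294315.49
Import VAT = 294315.49 × 15% = 44147.32

Import duty: SGD 54481.80; import VAT: SGD 44147.32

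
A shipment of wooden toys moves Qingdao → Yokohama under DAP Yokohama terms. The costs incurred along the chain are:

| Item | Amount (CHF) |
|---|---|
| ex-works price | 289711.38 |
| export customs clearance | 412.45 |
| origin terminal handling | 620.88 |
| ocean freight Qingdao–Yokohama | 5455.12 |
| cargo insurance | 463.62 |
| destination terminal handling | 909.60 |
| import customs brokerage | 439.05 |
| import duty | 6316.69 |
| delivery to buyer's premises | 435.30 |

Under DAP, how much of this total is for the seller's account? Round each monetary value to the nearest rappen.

Seller's account: CHF 298008.35

DAP: the seller bears all costs to the named destination except import duty and clearance.
Seller's account: goods 289711.38 + export clearance 412.45 + origin terminal 620.88 + freight 5455.12 + insurance 463.62 + destination terminal 909.60 + delivery 435.30 = 298008.35
Buyer's account: brokerage 439.05 + duty 6316.69 = 6755.74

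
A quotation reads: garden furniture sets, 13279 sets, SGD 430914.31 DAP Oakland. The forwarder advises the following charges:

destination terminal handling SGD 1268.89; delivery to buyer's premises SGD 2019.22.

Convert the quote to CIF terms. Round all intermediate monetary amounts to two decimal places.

CIF price: SGD 427626.20

From DAP to CIF, the seller no longer bears: destination terminal, delivery.
CIF price = 430914.31 − 1268.89 − 2019.22 = 427626.20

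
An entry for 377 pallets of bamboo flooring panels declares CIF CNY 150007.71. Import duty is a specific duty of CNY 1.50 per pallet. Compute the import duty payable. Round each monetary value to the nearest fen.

Import duty = 377 × 1.50 = 565.50

Import duty: CNY 565.50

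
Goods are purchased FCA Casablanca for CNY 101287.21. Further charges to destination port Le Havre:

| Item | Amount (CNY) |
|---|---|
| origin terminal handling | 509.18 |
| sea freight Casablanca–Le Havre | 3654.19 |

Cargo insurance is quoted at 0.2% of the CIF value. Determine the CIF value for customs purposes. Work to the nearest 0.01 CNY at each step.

CIF value: CNY 105661.90

Let C be the CIF value. C = FCA price + pre-shipment costs + freight + 0.2% × C
C − 0.2% × C = 101287.21 + 509.18 + 3654.19
0.998 × C = 105450.58
C = 105450.58 / 0.998 = 105661.90
Insurance premium = 0.2% × 105661.90 = 211.32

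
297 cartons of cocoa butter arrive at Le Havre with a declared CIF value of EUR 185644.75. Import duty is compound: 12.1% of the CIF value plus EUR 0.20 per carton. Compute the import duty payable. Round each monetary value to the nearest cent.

Ad valorem component: 185644.75 × 12.1% = 22463.01
Specific component: 297 × 0.20 = 59.40
Import duty = 22463.01 + 59.40 = 22522.41

Import duty: EUR 22522.41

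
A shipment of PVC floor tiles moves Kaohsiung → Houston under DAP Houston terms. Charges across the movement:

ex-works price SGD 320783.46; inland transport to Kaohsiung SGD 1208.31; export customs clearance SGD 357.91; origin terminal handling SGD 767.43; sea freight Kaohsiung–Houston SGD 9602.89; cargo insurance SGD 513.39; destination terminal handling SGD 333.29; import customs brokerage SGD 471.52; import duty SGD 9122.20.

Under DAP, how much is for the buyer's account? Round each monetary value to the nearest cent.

DAP: the seller bears all costs to the named destination except import duty and clearance.
Seller's account: goods 320783.46 + inland to port 1208.31 + export clearance 357.91 + origin terminal 767.43 + freight 9602.89 + insurance 513.39 + destination terminal 333.29 = 333566.68
Buyer's account: brokerage 471.52 + duty 9122.20 = 9593.72

Buyer's account: SGD 9593.72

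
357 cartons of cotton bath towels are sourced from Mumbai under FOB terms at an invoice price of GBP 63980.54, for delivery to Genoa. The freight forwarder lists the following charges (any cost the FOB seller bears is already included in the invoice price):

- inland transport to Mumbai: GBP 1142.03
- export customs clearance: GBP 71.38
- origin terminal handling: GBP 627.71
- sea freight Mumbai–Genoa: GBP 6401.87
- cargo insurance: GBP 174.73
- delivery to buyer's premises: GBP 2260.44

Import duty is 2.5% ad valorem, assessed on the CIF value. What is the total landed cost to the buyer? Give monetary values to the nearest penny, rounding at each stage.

Total landed cost: GBP 74581.51

FOB: the seller bears costs until goods are on board at the origin port; the buyer bears freight, insurance and all costs thereafter.
Already in the invoice (seller's account under FOB): inland to port, export clearance, origin terminal — exclude.
CIF value = FOB price + freight + insurance = 63980.54 + 6401.87 + 174.73 = 70557.14
Import duty = 70557.14 × 2.5% = 1763.93
Buyer bears: freight 6401.87 + insurance 174.73 + delivery 2260.44 + duty 1763.93 = 10600.97
Landed cost = invoice 63980.54 + 10600.97 = 74581.51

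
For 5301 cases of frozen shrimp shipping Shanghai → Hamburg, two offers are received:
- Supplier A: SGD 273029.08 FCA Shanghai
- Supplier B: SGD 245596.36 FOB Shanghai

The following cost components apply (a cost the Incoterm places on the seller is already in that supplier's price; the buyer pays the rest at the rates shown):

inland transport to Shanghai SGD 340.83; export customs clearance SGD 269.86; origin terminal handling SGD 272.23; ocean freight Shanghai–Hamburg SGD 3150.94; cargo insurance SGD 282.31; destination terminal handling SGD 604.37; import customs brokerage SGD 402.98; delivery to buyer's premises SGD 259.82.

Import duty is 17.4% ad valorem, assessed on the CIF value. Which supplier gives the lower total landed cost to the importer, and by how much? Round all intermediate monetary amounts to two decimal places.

Supplier A (FCA):
CIF value = FCA price + origin terminal + freight + insurance = 273029.08 + 272.23 + 3150.94 + 282.31 = 276734.56
Import duty = 276734.56 × 17.4% = 48151.81
Buyer bears (A): 272.23 + 3150.94 + 282.31 + 604.37 + 402.98 + 259.82 = 4972.65
Landed cost (A) = invoice 273029.08 + 4972.65 + duty 48151.81 = 326153.54
Supplier B (FOB):
CIF value = FOB price + freight + insurance = 245596.36 + 3150.94 + 282.31 = 249029.61
Import duty = 249029.61 × 17.4% = 43331.15
Buyer bears (B): 3150.94 + 282.31 + 604.37 + 402.98 + 259.82 = 4700.42
Landed cost (B) = invoice 245596.36 + 4700.42 + duty 43331.15 = 293627.93
Difference = |326153.54 − 293627.93| = 32525.61

Supplier B is cheaper by SGD 32525.61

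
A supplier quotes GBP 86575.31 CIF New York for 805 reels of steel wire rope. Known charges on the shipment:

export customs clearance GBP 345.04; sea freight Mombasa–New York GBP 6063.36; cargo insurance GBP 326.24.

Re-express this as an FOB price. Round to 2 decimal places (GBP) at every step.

Not relevant to the conversion: export clearance — on the seller under both CIF and FOB; already in the CIF price and stays in the FOB price.
From CIF to FOB, the seller no longer bears: freight, insurance.
FOB price = 86575.31 − 6063.36 − 326.24 = 80185.71

FOB price: GBP 80185.71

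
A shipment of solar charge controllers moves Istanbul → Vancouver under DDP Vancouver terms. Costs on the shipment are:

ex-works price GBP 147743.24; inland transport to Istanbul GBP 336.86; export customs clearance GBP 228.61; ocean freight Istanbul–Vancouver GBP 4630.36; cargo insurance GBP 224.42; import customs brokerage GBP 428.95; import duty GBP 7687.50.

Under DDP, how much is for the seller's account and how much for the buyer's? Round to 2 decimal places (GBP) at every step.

DDP: the seller bears all costs including import duty.
Seller's account: goods 147743.24 + inland to port 336.86 + export clearance 228.61 + freight 4630.36 + insurance 224.42 + brokerage 428.95 + duty 7687.50 = 161279.94
Buyer's account: 0.00

Seller: GBP 161279.94; buyer: GBP 0.00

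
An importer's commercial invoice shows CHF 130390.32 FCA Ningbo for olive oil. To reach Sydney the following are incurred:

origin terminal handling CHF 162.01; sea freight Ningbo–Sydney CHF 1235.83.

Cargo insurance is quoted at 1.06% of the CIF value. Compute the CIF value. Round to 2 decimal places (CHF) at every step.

CIF value: CHF 133200.08

Let C be the CIF value. C = FCA price + pre-shipment costs + freight + 1.06% × C
C − 1.06% × C = 130390.32 + 162.01 + 1235.83
0.9894 × C = 131788.16
C = 131788.16 / 0.9894 = 133200.08
Insurance premium = 1.06% × 133200.08 = 1411.92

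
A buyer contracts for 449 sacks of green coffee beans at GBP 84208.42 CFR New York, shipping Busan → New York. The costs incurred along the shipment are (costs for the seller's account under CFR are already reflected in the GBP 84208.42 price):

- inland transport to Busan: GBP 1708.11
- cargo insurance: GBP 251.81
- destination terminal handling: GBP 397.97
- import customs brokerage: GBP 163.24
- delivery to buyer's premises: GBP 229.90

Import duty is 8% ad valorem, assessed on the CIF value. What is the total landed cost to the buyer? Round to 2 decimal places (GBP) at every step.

CFR: the seller pays costs through ocean freight to the destination port, but not insurance.
Already in the invoice (seller's account under CFR): inland to port — exclude.
CIF value = CFR price + insurance = 84208.42 + 251.81 = 84460.23
Import duty = 84460.23 × 8% = 6756.82
Buyer bears: insurance 251.81 + destination terminal 397.97 + brokerage 163.24 + delivery 229.90 + duty 6756.82 = 7799.74
Landed cost = invoice 84208.42 + 7799.74 = 92008.16

Total landed cost: GBP 92008.16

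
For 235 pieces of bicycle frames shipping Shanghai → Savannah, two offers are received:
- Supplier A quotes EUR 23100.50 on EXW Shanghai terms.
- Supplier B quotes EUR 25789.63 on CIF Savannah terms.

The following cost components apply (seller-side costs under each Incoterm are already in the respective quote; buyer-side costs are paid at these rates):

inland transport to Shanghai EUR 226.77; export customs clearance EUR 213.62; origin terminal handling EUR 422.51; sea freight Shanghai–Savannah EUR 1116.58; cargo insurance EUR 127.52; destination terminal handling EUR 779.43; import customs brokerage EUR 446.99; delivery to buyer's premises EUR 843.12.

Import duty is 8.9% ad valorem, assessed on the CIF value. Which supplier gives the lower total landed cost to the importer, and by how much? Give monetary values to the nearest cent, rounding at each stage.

Supplier A is cheaper by EUR 633.94

Supplier A (EXW):
CIF value = EXW price + inland to port + export clearance + origin terminal + freight + insurance = 23100.50 + 226.77 + 213.62 + 422.51 + 1116.58 + 127.52 = 25207.50
Import duty = 25207.50 × 8.9% = 2243.47
Buyer bears (A): 226.77 + 213.62 + 422.51 + 1116.58 + 127.52 + 779.43 + 446.99 + 843.12 = 4176.54
Landed cost (A) = invoice 23100.50 + 4176.54 + duty 2243.47 = 29520.51
Supplier B (CIF):
The CIF price already equals the CIF value: 25789.63
Import duty = 25789.63 × 8.9% = 2295.28
Buyer bears (B): 779.43 + 446.99 + 843.12 = 2069.54
Landed cost (B) = invoice 25789.63 + 2069.54 + duty 2295.28 = 30154.45
Difference = |29520.51 − 30154.45| = 633.94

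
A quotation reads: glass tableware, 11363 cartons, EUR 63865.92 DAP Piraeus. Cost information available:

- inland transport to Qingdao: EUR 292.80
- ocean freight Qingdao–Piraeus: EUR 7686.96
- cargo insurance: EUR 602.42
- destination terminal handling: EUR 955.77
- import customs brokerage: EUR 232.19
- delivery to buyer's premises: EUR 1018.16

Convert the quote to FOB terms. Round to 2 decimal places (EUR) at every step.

FOB price: EUR 53602.61

Not relevant to the conversion: inland to port — on the seller under both DAP and FOB; already in the DAP price and stays in the FOB price. brokerage — on the buyer under both terms; not part of either seller's price.
From DAP to FOB, the seller no longer bears: freight, insurance, destination terminal, delivery.
FOB price = 63865.92 − 7686.96 − 602.42 − 955.77 − 1018.16 = 53602.61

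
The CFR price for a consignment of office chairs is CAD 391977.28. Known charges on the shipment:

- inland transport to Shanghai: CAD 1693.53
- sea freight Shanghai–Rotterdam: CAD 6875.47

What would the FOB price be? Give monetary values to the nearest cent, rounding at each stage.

FOB price: CAD 385101.81

Not relevant to the conversion: inland to port — on the seller under both CFR and FOB; already in the CFR price and stays in the FOB price.
From CFR to FOB, the seller no longer bears: freight.
FOB price = 391977.28 − 6875.47 = 385101.81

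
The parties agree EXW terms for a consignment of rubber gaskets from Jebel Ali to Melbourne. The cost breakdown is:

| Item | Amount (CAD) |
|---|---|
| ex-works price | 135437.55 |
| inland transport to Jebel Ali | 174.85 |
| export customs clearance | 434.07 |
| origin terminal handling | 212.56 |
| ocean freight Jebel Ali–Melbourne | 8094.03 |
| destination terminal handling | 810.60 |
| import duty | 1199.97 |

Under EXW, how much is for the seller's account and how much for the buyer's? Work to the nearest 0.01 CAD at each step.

EXW: the seller makes goods available at their premises; the buyer bears all onward costs.
Seller's account: goods 135437.55 = 135437.55
Buyer's account: inland to port 174.85 + export clearance 434.07 + origin terminal 212.56 + freight 8094.03 + destination terminal 810.60 + duty 1199.97 = 10926.08

Seller: CAD 135437.55; buyer: CAD 10926.08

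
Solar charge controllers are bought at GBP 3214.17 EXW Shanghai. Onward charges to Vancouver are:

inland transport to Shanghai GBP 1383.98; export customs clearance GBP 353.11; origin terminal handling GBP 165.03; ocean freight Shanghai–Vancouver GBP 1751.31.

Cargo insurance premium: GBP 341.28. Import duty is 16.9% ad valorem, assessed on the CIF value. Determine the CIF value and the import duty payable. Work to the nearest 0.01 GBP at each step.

CIF = EXW price + pre-shipment costs + freight + insurance
CIF = 3214.17 + 1383.98 + 353.11 + 165.03 + 1751.31 + 341.28 = 7208.88
Import duty = 7208.88 × 16.9% = 1218.30

CIF value: GBP 7208.88; import duty: GBP 1218.30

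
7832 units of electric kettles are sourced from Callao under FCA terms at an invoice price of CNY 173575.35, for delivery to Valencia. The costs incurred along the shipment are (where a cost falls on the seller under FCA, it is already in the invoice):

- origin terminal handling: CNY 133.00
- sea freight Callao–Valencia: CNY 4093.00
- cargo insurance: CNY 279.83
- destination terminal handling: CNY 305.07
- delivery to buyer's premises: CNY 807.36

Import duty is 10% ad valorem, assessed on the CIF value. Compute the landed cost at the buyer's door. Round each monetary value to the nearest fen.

Total landed cost: CNY 197001.73

FCA: the seller delivers export-cleared goods to the carrier; the buyer bears costs from that point.
CIF value = FCA price + origin terminal + freight + insurance = 173575.35 + 133.00 + 4093.00 + 279.83 = 178081.18
Import duty = 178081.18 × 10% = 17808.12
Buyer bears: origin terminal 133.00 + freight 4093.00 + insurance 279.83 + destination terminal 305.07 + delivery 807.36 + duty 17808.12 = 23426.38
Landed cost = invoice 173575.35 + 23426.38 = 197001.73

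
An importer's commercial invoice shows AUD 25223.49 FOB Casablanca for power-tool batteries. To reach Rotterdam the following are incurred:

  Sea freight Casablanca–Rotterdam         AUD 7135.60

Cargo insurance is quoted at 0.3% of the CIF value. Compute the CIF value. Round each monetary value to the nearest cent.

CIF value: AUD 32456.46

Let C be the CIF value. C = FOB price + freight + 0.3% × C
C − 0.3% × C = 25223.49 + 7135.60
0.997 × C = 32359.09
C = 32359.09 / 0.997 = 32456.46
Insurance premium = 0.3% × 32456.46 = 97.37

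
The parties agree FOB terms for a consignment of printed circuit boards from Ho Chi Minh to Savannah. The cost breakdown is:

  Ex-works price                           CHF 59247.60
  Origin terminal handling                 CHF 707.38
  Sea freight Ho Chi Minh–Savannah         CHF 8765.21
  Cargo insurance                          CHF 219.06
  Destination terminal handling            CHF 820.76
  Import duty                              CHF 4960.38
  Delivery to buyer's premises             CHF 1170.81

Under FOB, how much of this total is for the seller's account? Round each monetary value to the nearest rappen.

FOB: the seller bears costs until goods are on board at the origin port; the buyer bears freight, insurance and all costs thereafter.
Seller's account: goods 59247.60 + origin terminal 707.38 = 59954.98
Buyer's account: freight 8765.21 + insurance 219.06 + destination terminal 820.76 + duty 4960.38 + delivery 1170.81 = 15936.22

Seller's account: CHF 59954.98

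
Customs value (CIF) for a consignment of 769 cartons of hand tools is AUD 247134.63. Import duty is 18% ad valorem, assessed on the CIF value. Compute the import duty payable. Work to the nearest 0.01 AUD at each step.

Import duty = 247134.63 × 18% = 44484.23

Import duty: AUD 44484.23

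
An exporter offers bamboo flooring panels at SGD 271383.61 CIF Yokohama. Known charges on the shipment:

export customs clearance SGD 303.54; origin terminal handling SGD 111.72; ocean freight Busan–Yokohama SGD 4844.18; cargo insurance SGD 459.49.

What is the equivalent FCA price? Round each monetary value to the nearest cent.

FCA price: SGD 265968.22

Not relevant to the conversion: export clearance — on the seller under both CIF and FCA; already in the CIF price and stays in the FCA price.
From CIF to FCA, the seller no longer bears: origin terminal, freight, insurance.
FCA price = 271383.61 − 111.72 − 4844.18 − 459.49 = 265968.22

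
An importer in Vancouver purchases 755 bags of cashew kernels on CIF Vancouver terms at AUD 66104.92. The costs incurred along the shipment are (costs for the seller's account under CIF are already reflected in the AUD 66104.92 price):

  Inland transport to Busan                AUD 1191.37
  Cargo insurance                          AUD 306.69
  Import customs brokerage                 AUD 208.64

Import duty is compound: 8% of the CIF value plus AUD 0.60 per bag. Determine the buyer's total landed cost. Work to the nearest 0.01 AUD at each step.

CIF: the seller pays costs through ocean freight and marine insurance to the destination port.
Already in the invoice (seller's account under CIF): inland to port, insurance — exclude.
The CIF price already equals the CIF value: 66104.92
Ad valorem component: 66104.92 × 8% = 5288.39
Specific component: 755 × 0.60 = 453.00
Import duty = 5288.39 + 453.00 = 5741.39
Buyer bears: brokerage 208.64 + duty 5741.39 = 5950.03
Landed cost = invoice 66104.92 + 5950.03 = 72054.95

Total landed cost: AUD 72054.95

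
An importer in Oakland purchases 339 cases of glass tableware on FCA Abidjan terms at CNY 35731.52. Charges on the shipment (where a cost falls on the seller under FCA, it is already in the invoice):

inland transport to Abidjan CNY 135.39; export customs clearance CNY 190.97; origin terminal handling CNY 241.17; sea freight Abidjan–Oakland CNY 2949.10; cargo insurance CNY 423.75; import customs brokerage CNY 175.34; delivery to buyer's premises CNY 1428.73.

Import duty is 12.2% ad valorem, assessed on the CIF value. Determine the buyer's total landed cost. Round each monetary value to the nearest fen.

FCA: the seller delivers export-cleared goods to the carrier; the buyer bears costs from that point.
Already in the invoice (seller's account under FCA): inland to port, export clearance — exclude.
CIF value = FCA price + origin terminal + freight + insurance = 35731.52 + 241.17 + 2949.10 + 423.75 = 39345.54
Import duty = 39345.54 × 12.2% = 4800.16
Buyer bears: origin terminal 241.17 + freight 2949.10 + insurance 423.75 + brokerage 175.34 + delivery 1428.73 + duty 4800.16 = 10018.25
Landed cost = invoice 35731.52 + 10018.25 = 45749.77

Total landed cost: CNY 45749.77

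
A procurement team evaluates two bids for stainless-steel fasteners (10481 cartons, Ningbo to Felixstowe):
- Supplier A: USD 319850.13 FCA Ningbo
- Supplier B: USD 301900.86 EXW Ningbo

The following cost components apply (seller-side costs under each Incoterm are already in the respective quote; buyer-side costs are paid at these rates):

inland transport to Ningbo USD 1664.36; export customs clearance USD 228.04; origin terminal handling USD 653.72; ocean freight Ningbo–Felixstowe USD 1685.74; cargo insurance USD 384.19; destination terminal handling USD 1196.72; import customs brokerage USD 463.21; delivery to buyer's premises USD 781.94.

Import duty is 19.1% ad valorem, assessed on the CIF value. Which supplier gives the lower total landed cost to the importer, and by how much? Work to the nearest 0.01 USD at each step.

Supplier B is cheaper by USD 19123.73

Supplier A (FCA):
CIF value = FCA price + origin terminal + freight + insurance = 319850.13 + 653.72 + 1685.74 + 384.19 = 322573.78
Import duty = 322573.78 × 19.1% = 61611.59
Buyer bears (A): 653.72 + 1685.74 + 384.19 + 1196.72 + 463.21 + 781.94 = 5165.52
Landed cost (A) = invoice 319850.13 + 5165.52 + duty 61611.59 = 386627.24
Supplier B (EXW):
CIF value = EXW price + inland to port + export clearance + origin terminal + freight + insurance = 301900.86 + 1664.36 + 228.04 + 653.72 + 1685.74 + 384.19 = 306516.91
Import duty = 306516.91 × 19.1% = 58544.73
Buyer bears (B): 1664.36 + 228.04 + 653.72 + 1685.74 + 384.19 + 1196.72 + 463.21 + 781.94 = 7057.92
Landed cost (B) = invoice 301900.86 + 7057.92 + duty 58544.73 = 367503.51
Difference = |386627.24 − 367503.51| = 19123.73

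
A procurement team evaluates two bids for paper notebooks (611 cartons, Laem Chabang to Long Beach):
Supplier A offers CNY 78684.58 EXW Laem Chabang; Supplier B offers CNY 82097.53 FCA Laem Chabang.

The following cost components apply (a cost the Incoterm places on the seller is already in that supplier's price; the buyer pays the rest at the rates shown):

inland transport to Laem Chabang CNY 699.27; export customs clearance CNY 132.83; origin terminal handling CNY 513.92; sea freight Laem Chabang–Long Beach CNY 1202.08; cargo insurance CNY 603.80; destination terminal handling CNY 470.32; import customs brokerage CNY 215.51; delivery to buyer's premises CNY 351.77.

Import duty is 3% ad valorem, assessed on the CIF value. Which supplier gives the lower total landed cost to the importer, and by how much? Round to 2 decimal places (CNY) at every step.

Supplier A (EXW):
CIF value = EXW price + inland to port + export clearance + origin terminal + freight + insurance = 78684.58 + 699.27 + 132.83 + 513.92 + 1202.08 + 603.80 = 81836.48
Import duty = 81836.48 × 3% = 2455.09
Buyer bears (A): 699.27 + 132.83 + 513.92 + 1202.08 + 603.80 + 470.32 + 215.51 + 351.77 = 4189.50
Landed cost (A) = invoice 78684.58 + 4189.50 + duty 2455.09 = 85329.17
Supplier B (FCA):
CIF value = FCA price + origin terminal + freight + insurance = 82097.53 + 513.92 + 1202.08 + 603.80 = 84417.33
Import duty = 84417.33 × 3% = 2532.52
Buyer bears (B): 513.92 + 1202.08 + 603.80 + 470.32 + 215.51 + 351.77 = 3357.40
Landed cost (B) = invoice 82097.53 + 3357.40 + duty 2532.52 = 87987.45
Difference = |85329.17 − 87987.45| = 2658.28

Supplier A is cheaper by CNY 2658.28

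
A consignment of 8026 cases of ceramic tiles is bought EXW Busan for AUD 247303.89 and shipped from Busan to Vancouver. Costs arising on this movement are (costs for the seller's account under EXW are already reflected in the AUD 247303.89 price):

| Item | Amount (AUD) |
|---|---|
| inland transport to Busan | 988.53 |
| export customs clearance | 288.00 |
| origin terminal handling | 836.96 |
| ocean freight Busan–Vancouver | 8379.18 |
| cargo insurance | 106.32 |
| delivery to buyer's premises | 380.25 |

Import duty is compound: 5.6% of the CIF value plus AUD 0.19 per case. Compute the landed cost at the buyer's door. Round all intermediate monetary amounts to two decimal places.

Total landed cost: AUD 274250.63

EXW: the seller makes goods available at their premises; the buyer bears all onward costs.
CIF value = EXW price + inland to port + export clearance + origin terminal + freight + insurance = 247303.89 + 988.53 + 288.00 + 836.96 + 8379.18 + 106.32 = 257902.88
Ad valorem component: 257902.88 × 5.6% = 14442.56
Specific component: 8026 × 0.19 = 1524.94
Import duty = 14442.56 + 1524.94 = 15967.50
Buyer bears: inland to port 988.53 + export clearance 288.00 + origin terminal 836.96 + freight 8379.18 + insurance 106.32 + delivery 380.25 + duty 15967.50 = 26946.74
Landed cost = invoice 247303.89 + 26946.74 = 274250.63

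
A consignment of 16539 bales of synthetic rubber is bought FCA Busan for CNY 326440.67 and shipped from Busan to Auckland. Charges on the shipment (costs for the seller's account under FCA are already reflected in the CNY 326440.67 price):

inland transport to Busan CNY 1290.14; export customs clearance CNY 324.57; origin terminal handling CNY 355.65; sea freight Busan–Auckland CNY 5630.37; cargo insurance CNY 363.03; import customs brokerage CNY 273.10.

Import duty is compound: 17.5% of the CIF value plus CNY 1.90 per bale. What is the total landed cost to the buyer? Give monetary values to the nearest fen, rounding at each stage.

FCA: the seller delivers export-cleared goods to the carrier; the buyer bears costs from that point.
Already in the invoice (seller's account under FCA): inland to port, export clearance — exclude.
CIF value = FCA price + origin terminal + freight + insurance = 326440.67 + 355.65 + 5630.37 + 363.03 = 332789.72
Ad valorem component: 332789.72 × 17.5% = 58238.20
Specific component: 16539 × 1.90 = 31424.10
Import duty = 58238.20 + 31424.10 = 89662.30
Buyer bears: origin terminal 355.65 + freight 5630.37 + insurance 363.03 + brokerage 273.10 + duty 89662.30 = 96284.45
Landed cost = invoice 326440.67 + 96284.45 = 422725.12

Total landed cost: CNY 422725.12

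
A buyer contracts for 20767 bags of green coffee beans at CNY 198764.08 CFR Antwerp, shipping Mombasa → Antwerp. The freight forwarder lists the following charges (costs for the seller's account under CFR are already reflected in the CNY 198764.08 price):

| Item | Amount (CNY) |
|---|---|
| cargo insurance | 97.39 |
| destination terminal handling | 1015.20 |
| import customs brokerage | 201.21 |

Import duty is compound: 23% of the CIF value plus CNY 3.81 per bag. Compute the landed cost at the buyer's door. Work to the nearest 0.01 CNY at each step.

CFR: the seller pays costs through ocean freight to the destination port, but not insurance.
CIF value = CFR price + insurance = 198764.08 + 97.39 = 198861.47
Ad valorem component: 198861.47 × 23% = 45738.14
Specific component: 20767 × 3.81 = 79122.27
Import duty = 45738.14 + 79122.27 = 124860.41
Buyer bears: insurance 97.39 + destination terminal 1015.20 + brokerage 201.21 + duty 124860.41 = 126174.21
Landed cost = invoice 198764.08 + 126174.21 = 324938.29

Total landed cost: CNY 324938.29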